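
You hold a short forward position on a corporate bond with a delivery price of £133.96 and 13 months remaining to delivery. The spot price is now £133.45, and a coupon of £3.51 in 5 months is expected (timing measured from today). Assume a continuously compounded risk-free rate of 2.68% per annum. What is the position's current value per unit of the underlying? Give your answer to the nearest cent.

£0.15

PV(remaining coupons) I = 3.51·e^(−0.0268·5/12) = 3.4710
Current forward F = (S − I)·e^(rT) = (133.45 − 3.4710)·e^(0.0268·13/12) = 129.9790 × 1.029459 = 133.8081
Value (long) = (F − K)·e^(−rT) = (133.8081 − 133.96) × 0.971384 = -0.1476
Short position value = −(long value) = £0.15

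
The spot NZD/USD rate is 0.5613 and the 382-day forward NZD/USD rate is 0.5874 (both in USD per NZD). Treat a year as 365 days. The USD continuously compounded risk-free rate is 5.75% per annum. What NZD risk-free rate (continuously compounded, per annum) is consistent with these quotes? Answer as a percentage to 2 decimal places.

1.41%

F = S·e^((r_USD − r_NZD)T) ⇒ r_NZD = r_USD − ln(F/S)/T
ln(0.5874/0.5613) = 0.045450; /(382/365) = 0.043427
r_NZD = 0.0575 − 0.043427 = 0.014073
r_NZD = 1.41%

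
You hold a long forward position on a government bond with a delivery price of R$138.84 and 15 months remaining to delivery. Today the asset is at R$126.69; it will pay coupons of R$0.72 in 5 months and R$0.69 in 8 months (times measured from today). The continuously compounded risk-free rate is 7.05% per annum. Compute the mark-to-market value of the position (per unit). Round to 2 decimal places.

-R$1.80

PV(remaining coupons) I = 0.72·e^(−0.0705·5/12) + 0.69·e^(−0.0705·8/12) = 1.3575
Current forward F = (S − I)·e^(rT) = (126.69 − 1.3575)·e^(0.0705·15/12) = 125.3325 × 1.092125 = 136.8788
Value (long) = (F − K)·e^(−rT) = (136.8788 − 138.84) × 0.915646 = -1.7958
Value = -R$1.80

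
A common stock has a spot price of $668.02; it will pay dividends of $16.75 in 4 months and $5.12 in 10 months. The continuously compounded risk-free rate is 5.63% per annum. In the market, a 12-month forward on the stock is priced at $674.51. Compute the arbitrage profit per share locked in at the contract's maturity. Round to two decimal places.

PV(dividends) I = 16.75·e^(−0.0563·4/12) + 5.12·e^(−0.0563·10/12) = 21.3239
Fair forward F* = (S − I)·e^(rT) = (668.02 − 21.3239)·e^0.056300 = 646.6961 × 1.057915 = 684.1495
Market $674.51 < fair 684.1495: forward underpriced → reverse cash-and-carry (short the stock, invest proceeds at r, pay the dividends, go long the forward).
Profit at T = |F_mkt − F*| = |674.51 − 684.1495| = $9.64 per share

$9.64 per share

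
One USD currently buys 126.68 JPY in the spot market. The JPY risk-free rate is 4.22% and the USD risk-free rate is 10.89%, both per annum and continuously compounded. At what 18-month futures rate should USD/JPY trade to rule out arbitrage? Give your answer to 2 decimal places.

114.62

F = S·e^((r_JPY − r_USD)T) = 126.68 · e^((0.0422 − 0.1089) × 18/12)
= 126.68 · e^-0.100050 = 126.68 × 0.904792
F = 114.62 JPY per USD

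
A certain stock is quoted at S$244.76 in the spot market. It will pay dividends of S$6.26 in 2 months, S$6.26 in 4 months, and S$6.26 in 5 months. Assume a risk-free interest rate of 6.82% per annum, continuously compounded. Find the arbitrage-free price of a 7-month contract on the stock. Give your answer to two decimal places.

S$235.55

PV(dividends) I = 6.26·e^(−0.0682·2/12) + 6.26·e^(−0.0682·4/12) + 6.26·e^(−0.0682·5/12)
I = 6.1892 + 6.1193 + 6.0846 = 18.3931
F = (S − I)·e^(rT) = (244.76 − 18.3931) · e^(0.0682·7/12)
= 226.3669 · e^0.039783 = 226.3669 × 1.040585 = S$235.55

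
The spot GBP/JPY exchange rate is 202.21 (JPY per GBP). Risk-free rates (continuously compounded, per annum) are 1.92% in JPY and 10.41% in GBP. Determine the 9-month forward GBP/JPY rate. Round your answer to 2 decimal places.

189.74

F = S·e^((r_JPY − r_GBP)T) = 202.21 · e^((0.0192 − 0.1041) × 9/12)
= 202.21 · e^-0.063675 = 202.21 × 0.938310
F = 189.74 JPY per GBP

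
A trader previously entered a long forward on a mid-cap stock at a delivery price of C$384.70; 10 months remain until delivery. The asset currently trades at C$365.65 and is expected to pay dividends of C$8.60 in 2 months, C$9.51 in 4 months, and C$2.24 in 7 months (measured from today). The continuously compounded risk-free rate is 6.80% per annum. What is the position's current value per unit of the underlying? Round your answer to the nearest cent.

-C$17.81

PV(remaining dividends) I = 8.60·e^(−0.0680·2/12) + 9.51·e^(−0.0680·4/12) + 2.24·e^(−0.0680·7/12) = 19.9528
Current forward F = (S − I)·e^(rT) = (365.65 − 19.9528)·e^(0.0680·10/12) = 345.6972 × 1.058303 = 365.8524
Value (long) = (F − K)·e^(−rT) = (365.8524 − 384.70) × 0.944909 = -17.8093
Value = -C$17.81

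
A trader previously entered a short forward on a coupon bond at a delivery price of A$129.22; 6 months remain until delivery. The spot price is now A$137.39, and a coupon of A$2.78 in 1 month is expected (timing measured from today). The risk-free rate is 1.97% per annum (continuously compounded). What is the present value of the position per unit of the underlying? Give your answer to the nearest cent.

PV(remaining coupons) I = 2.78·e^(−0.0197·1/12) = 2.7754
Current forward F = (S − I)·e^(rT) = (137.39 − 2.7754)·e^(0.0197·6/12) = 134.6146 × 1.009899 = 135.9471
Value (long) = (F − K)·e^(−rT) = (135.9471 − 129.22) × 0.990198 = 6.6612
Short position value = −(long value) = -A$6.66

-A$6.66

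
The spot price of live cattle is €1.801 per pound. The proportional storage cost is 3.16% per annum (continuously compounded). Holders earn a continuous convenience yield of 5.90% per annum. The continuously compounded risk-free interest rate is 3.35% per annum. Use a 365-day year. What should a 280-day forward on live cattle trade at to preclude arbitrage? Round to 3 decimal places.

Net carry = r + u − y = 0.0335 + 0.0316 − 0.0590 = 0.0061
F = S·e^((r+u−y)T) = 1.801 · e^(0.0061 × 280/365) = 1.801 · e^0.004679
= 1.801 × 1.004690 = €1.809 per pound

€1.809 per pound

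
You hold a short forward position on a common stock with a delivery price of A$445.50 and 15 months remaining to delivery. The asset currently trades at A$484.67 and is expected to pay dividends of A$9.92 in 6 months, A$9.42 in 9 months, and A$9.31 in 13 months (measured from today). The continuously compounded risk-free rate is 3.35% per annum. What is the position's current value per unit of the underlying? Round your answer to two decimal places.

PV(remaining dividends) I = 9.92·e^(−0.0335·6/12) + 9.42·e^(−0.0335·9/12) + 9.31·e^(−0.0335·13/12) = 27.9197
Current forward F = (S − I)·e^(rT) = (484.67 − 27.9197)·e^(0.0335·15/12) = 456.7503 × 1.042764 = 476.2828
Value (long) = (F − K)·e^(−rT) = (476.2828 − 445.50) × 0.958990 = 29.5204
Short position value = −(long value) = -A$29.52

-A$29.52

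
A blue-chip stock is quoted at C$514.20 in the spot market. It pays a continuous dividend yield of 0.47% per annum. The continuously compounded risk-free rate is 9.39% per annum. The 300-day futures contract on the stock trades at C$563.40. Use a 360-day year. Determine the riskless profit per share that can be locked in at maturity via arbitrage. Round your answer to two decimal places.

Fair futures: F* = S·e^(carry·T), with carry = (r − q) = 0.0939 − 0.0047 = 0.0892
F* = 514.20 · e^(0.0892 × 300/360) = 514.20 · e^0.074333 = 514.20 × 1.077165 = C$553.8782
Market C$563.40 > fair C$553.8782: forward overpriced → cash-and-carry (buy spot, short the forward).
At maturity, profit = |F_mkt − F*| = |563.40 − 553.8782| = C$9.52 per share

C$9.52 per share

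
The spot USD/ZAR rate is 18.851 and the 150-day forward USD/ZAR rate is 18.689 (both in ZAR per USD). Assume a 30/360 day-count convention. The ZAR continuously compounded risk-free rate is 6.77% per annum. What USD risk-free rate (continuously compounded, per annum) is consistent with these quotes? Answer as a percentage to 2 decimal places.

F = S·e^((r_ZAR − r_USD)T) ⇒ r_USD = r_ZAR − ln(F/S)/T
ln(18.689/18.851) = -0.008631; /(150/360) = -0.020714
r_USD = 0.0677 + 0.020714 = 0.088414
r_USD = 8.84%

8.84%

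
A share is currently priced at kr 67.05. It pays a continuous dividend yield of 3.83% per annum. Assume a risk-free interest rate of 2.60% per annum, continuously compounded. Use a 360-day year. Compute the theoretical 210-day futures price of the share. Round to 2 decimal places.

kr 66.57

F = S·e^((r − q)T) = 67.05 · e^((0.0260 − 0.0383) × 210/360)
= 67.05 · e^-0.007175 = 67.05 × 0.992851
F = kr 66.57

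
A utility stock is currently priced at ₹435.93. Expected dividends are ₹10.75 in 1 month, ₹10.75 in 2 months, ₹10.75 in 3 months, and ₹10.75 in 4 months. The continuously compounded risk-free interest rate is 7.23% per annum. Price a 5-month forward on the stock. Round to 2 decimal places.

₹405.61

PV(dividends) I = 10.75·e^(−0.0723·1/12) + 10.75·e^(−0.0723·2/12) + 10.75·e^(−0.0723·3/12) + 10.75·e^(−0.0723·4/12)
I = 10.6854 + 10.6212 + 10.5574 + 10.4940 = 42.3580
F = (S − I)·e^(rT) = (435.93 − 42.3580) · e^(0.0723·5/12)
= 393.5720 · e^0.030125 = 393.5720 × 1.030583 = ₹405.61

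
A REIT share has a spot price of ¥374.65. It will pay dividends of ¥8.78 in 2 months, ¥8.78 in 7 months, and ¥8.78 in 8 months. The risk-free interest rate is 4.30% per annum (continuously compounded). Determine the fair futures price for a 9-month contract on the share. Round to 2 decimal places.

PV(dividends) I = 8.78·e^(−0.0430·2/12) + 8.78·e^(−0.0430·7/12) + 8.78·e^(−0.0430·8/12)
I = 8.7173 + 8.5625 + 8.5319 = 25.8117
F = (S − I)·e^(rT) = (374.65 − 25.8117) · e^(0.0430·9/12)
= 348.8383 · e^0.032250 = 348.8383 × 1.032776 = ¥360.27

¥360.27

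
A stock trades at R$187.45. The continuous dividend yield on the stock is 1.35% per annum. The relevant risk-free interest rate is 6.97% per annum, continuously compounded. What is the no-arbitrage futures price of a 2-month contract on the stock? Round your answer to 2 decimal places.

F = S·e^((r − q)T) = 187.45 · e^((0.0697 − 0.0135) × 2/12)
= 187.45 · e^0.009367 = 187.45 × 1.009411
F = R$189.21

R$189.21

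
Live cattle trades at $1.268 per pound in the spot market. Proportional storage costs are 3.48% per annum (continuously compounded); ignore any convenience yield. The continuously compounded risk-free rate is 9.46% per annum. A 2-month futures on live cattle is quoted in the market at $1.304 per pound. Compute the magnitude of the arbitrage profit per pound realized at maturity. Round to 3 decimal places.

Fair futures: F* = S·e^(carry·T), with carry = (r + u) = 0.0946 + 0.0348 = 0.1294
F* = 1.268 · e^(0.1294 × 2/12) = 1.268 · e^0.021567 = 1.268 × 1.021801 = $1.2956
Market $1.304 > fair $1.2956: forward overpriced → cash-and-carry (buy spot, short the forward).
At maturity, profit = |F_mkt − F*| = |1.304 − 1.2956| = $0.008 per pound

$0.008 per pound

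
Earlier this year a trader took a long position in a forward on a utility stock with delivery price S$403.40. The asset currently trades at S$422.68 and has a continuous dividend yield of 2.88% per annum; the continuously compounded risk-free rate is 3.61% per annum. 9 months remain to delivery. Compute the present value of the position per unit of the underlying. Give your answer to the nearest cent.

S$21.02

Current fair forward for the remaining 9 months: F = S·e^((r − q)·T), (r − q) = 0.0361 − 0.0288 = 0.0073
F = 422.68 · e^(0.0073 × 9/12) = 422.68 × 1.005490 = 425.0005
Value of long forward = (F − K)·e^(−rT) = (425.0005 − 403.40) · e^(−0.0361·9/12)
= 21.6005 × 0.973288 = 21.02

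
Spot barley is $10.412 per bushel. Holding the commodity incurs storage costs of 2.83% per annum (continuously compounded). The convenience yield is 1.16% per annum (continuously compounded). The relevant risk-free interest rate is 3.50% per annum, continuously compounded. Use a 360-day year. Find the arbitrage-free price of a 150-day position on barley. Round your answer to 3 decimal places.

Net carry = r + u − y = 0.0350 + 0.0283 − 0.0116 = 0.0517
F = S·e^((r+u−y)T) = 10.412 · e^(0.0517 × 150/360) = 10.412 · e^0.021542
= 10.412 × 1.021776 = $10.639 per bushel

$10.639 per bushel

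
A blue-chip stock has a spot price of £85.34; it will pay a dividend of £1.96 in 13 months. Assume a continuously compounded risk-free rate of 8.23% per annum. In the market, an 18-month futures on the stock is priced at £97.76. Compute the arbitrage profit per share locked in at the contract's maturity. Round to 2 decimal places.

£3.24 per share

PV(dividends) I = 1.96·e^(−0.0823·13/12) = 1.7928
Fair futures F* = (S − I)·e^(rT) = (85.34 − 1.7928)·e^0.123450 = 83.5472 × 1.131393 = 94.5247
Market £97.76 > fair 94.5247: forward overpriced → cash-and-carry (borrow at r, buy the stock and collect the dividends, short the forward).
Profit at T = |F_mkt − F*| = |97.76 − 94.5247| = £3.24 per share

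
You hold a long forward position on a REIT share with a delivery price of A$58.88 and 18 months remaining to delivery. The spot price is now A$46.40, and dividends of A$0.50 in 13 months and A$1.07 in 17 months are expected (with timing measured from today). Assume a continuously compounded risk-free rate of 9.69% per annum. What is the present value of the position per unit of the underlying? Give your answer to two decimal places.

PV(remaining dividends) I = 0.50·e^(−0.0969·13/12) + 1.07·e^(−0.0969·17/12) = 1.3829
Current forward F = (S − I)·e^(rT) = (46.40 − 1.3829)·e^(0.0969·18/12) = 45.0171 × 1.156444 = 52.0598
Value (long) = (F − K)·e^(−rT) = (52.0598 − 58.88) × 0.864720 = -5.8976
Value = -A$5.90

-A$5.90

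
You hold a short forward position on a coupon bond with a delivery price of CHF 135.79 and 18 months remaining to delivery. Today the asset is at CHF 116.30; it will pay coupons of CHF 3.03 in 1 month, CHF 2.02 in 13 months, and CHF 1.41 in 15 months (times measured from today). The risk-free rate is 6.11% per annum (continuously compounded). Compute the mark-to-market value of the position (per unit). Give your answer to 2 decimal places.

CHF 13.81

PV(remaining coupons) I = 3.03·e^(−0.0611·1/12) + 2.02·e^(−0.0611·13/12) + 1.41·e^(−0.0611·15/12) = 6.2116
Current forward F = (S − I)·e^(rT) = (116.30 − 6.2116)·e^(0.0611·18/12) = 110.0884 × 1.095981 = 120.6548
Value (long) = (F − K)·e^(−rT) = (120.6548 − 135.79) × 0.912424 = -13.8097
Short position value = −(long value) = CHF 13.81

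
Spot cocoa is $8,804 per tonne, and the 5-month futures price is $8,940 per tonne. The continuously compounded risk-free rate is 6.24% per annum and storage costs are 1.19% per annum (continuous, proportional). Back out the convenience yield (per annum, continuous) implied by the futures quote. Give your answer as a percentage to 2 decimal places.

F = S·e^((r+u−y)T) ⇒ (r+u−y) = ln(F/S)/T
ln(8940/8804) = 0.015329; /T ⇒ 0.036790
y = r + u − ln(F/S)/T = 0.0624 + 0.0119 − 0.036790 = 0.037510
y = 3.75%

3.75%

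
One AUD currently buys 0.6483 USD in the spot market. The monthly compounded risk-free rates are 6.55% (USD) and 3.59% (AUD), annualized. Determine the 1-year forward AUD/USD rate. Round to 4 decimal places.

0.6677

By covered interest parity, F = S · (1+r_USD/12)^(12T) / (1+r_AUD/12)^(12T)
= 0.6483 × 1.067503 / 1.036497 = 0.6483 × 1.029914
F = 0.6677 USD per AUD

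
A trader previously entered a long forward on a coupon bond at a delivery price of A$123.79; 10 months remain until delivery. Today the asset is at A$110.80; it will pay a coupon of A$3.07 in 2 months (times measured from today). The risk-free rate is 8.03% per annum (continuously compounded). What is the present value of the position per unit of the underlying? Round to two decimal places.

PV(remaining coupons) I = 3.07·e^(−0.0803·2/12) = 3.0292
Current forward F = (S − I)·e^(rT) = (110.80 − 3.0292)·e^(0.0803·10/12) = 107.7708 × 1.069206 = 115.2292
Value (long) = (F − K)·e^(−rT) = (115.2292 − 123.79) × 0.935273 = -8.0067
Value = -A$8.01

-A$8.01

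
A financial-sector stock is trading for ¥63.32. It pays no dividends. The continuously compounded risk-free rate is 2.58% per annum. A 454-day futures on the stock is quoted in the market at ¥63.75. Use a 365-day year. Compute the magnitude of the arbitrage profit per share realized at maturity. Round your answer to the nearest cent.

¥1.63 per share

Fair futures: F* = S·e^(carry·T), with carry = r = 0.0258
F* = 63.32 · e^(0.0258 × 454/365) = 63.32 · e^0.032091 = 63.32 × 1.032611 = ¥65.3849
Market ¥63.75 < fair ¥65.3849: forward underpriced → reverse cash-and-carry (short spot, go long the forward).
At maturity, profit = |F_mkt − F*| = |63.75 − 65.3849| = ¥1.63 per share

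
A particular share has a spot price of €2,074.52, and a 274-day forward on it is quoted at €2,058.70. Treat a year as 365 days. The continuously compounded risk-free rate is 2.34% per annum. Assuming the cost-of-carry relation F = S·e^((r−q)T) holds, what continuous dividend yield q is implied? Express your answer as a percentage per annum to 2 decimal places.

3.36%

From F = S·e^((r−q)T): (r − q) = ln(F/S)/T
ln(2058.70/2074.52) = ln(0.992374) = -0.007655
(r − q) = -0.007655 / (274/365) = -0.010197
q = r − ln(F/S)/T = 0.0234 + 0.010197 = 0.033597
q = 3.36%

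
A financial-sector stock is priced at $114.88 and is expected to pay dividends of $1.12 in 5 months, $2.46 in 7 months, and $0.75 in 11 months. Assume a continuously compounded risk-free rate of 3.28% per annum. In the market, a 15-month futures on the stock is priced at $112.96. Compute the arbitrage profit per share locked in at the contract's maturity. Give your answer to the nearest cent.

$2.30 per share

PV(dividends) I = 1.12·e^(−0.0328·5/12) + 2.46·e^(−0.0328·7/12) + 0.75·e^(−0.0328·11/12) = 4.2460
Fair futures F* = (S − I)·e^(rT) = (114.88 − 4.2460)·e^0.041000 = 110.6340 × 1.041852 = 115.2643
Market $112.96 < fair 115.2643: forward underpriced → reverse cash-and-carry (short the stock, invest proceeds at r, pay the dividends, go long the forward).
Profit at T = |F_mkt − F*| = |112.96 − 115.2643| = $2.30 per share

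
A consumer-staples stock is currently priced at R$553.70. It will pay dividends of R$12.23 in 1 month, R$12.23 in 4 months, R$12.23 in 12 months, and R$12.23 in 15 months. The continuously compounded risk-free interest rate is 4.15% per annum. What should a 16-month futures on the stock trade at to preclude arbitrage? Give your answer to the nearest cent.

R$534.90

PV(dividends) I = 12.23·e^(−0.0415·1/12) + 12.23·e^(−0.0415·4/12) + 12.23·e^(−0.0415·12/12) + 12.23·e^(−0.0415·15/12)
I = 12.1878 + 12.0620 + 11.7328 + 11.6117 = 47.5943
F = (S − I)·e^(rT) = (553.70 − 47.5943) · e^(0.0415·16/12)
= 506.1057 · e^0.055333 = 506.1057 × 1.056893 = R$534.90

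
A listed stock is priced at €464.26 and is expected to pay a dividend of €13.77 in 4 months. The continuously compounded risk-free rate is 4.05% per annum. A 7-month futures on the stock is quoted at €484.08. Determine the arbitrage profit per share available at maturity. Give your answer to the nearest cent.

PV(dividends) I = 13.77·e^(−0.0405·4/12) = 13.5854
Fair futures F* = (S − I)·e^(rT) = (464.26 − 13.5854)·e^0.023625 = 450.6746 × 1.023906 = 461.4484
Market €484.08 > fair 461.4484: forward overpriced → cash-and-carry (borrow at r, buy the stock and collect the dividends, short the forward).
Profit at T = |F_mkt − F*| = |484.08 − 461.4484| = €22.63 per share

€22.63 per share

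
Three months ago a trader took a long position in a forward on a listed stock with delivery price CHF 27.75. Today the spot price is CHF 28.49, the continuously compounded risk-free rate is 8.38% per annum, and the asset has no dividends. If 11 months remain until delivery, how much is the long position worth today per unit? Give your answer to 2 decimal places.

CHF 2.79

Current fair forward for the remaining 11 months: F = S·e^(r·T), r = 0.0838
F = 28.49 · e^(0.0838 × 11/12) = 28.49 × 1.079844 = 30.7648
Value of long forward = (F − K)·e^(−rT) = (30.7648 − 27.75) · e^(−0.0838·11/12)
= 3.0148 × 0.926060 = 2.79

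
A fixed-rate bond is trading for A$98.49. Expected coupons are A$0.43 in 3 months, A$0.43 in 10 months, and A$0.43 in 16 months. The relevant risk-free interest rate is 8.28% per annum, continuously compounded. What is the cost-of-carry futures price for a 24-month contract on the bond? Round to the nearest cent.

A$114.80

PV(coupons) I = 0.43·e^(−0.0828·3/12) + 0.43·e^(−0.0828·10/12) + 0.43·e^(−0.0828·16/12)
I = 0.4212 + 0.4013 + 0.3851 = 1.2076
F = (S − I)·e^(rT) = (98.49 − 1.2076) · e^(0.0828·24/12)
= 97.2824 · e^0.165600 = 97.2824 × 1.180101 = A$114.80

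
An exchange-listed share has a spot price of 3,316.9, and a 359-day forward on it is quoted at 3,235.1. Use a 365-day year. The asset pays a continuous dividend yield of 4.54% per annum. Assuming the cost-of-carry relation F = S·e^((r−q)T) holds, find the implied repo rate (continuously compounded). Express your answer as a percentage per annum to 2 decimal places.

2.00%

From F = S·e^((r−q)T): (r − q) = ln(F/S)/T
ln(3235.1/3316.9) = ln(0.975338) = -0.024971
(r − q) = -0.024971 / (359/365) = -0.025388
r = ln(F/S)/T + q = -0.025388 + 0.0454 = 0.020012
r = 2.00%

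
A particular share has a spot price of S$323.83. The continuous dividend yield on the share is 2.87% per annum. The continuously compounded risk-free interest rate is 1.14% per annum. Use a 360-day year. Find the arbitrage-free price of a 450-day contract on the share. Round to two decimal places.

S$316.90

F = S·e^((r − q)T) = 323.83 · e^((0.0114 − 0.0287) × 450/360)
= 323.83 · e^-0.021625 = 323.83 × 0.978607
F = S$316.90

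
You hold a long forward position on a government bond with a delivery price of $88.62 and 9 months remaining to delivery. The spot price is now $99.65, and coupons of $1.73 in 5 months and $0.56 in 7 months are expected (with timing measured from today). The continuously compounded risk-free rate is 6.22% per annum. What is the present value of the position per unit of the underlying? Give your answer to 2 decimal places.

PV(remaining coupons) I = 1.73·e^(−0.0622·5/12) + 0.56·e^(−0.0622·7/12) = 2.2258
Current forward F = (S − I)·e^(rT) = (99.65 − 2.2258)·e^(0.0622·9/12) = 97.4242 × 1.047755 = 102.0767
Value (long) = (F − K)·e^(−rT) = (102.0767 − 88.62) × 0.954421 = 12.8434
Value = $12.84

$12.84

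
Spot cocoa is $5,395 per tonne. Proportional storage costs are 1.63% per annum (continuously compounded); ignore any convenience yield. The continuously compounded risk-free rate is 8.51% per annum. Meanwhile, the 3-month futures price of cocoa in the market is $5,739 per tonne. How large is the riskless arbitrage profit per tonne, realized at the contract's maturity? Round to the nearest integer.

Fair futures: F* = S·e^(carry·T), with carry = (r + u) = 0.0851 + 0.0163 = 0.1014
F* = 5395 · e^(0.1014 × 3/12) = 5395 · e^0.025350 = 5395 × 1.025674 = $5533.5112
Market $5739 > fair $5533.5112: forward overpriced → cash-and-carry (buy spot, short the forward).
At maturity, profit = |F_mkt − F*| = |5739 − 5533.5112| = $205 per tonne

$205 per tonne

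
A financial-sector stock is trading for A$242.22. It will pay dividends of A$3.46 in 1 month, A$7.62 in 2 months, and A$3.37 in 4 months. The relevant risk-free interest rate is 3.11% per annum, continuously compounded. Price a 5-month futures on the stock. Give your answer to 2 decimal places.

PV(dividends) I = 3.46·e^(−0.0311·1/12) + 7.62·e^(−0.0311·2/12) + 3.37·e^(−0.0311·4/12)
I = 3.4510 + 7.5806 + 3.3352 = 14.3668
F = (S − I)·e^(rT) = (242.22 − 14.3668) · e^(0.0311·5/12)
= 227.8532 · e^0.012958 = 227.8532 × 1.013042 = A$230.82

A$230.82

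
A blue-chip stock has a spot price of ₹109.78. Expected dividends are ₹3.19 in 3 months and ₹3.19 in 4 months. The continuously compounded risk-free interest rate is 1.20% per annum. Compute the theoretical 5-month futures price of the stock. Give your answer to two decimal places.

PV(dividends) I = 3.19·e^(−0.0120·3/12) + 3.19·e^(−0.0120·4/12)
I = 3.1804 + 3.1773 = 6.3577
F = (S − I)·e^(rT) = (109.78 − 6.3577) · e^(0.0120·5/12)
= 103.4223 · e^0.005000 = 103.4223 × 1.005013 = ₹103.94

₹103.94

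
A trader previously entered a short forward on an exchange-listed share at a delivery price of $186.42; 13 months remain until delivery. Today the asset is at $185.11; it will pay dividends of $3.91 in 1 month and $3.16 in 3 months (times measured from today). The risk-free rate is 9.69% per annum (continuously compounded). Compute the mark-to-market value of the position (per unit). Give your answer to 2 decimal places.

PV(remaining dividends) I = 3.91·e^(−0.0969·1/12) + 3.16·e^(−0.0969·3/12) = 6.9629
Current forward F = (S − I)·e^(rT) = (185.11 − 6.9629)·e^(0.0969·13/12) = 178.1471 × 1.110683 = 197.8650
Value (long) = (F − K)·e^(−rT) = (197.8650 − 186.42) × 0.900347 = 10.3045
Short position value = −(long value) = -$10.30

-$10.30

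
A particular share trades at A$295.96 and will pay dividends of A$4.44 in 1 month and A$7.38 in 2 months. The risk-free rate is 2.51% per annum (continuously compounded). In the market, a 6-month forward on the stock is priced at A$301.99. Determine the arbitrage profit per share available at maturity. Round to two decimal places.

PV(dividends) I = 4.44·e^(−0.0251·1/12) + 7.38·e^(−0.0251·2/12) = 11.7799
Fair forward F* = (S − I)·e^(rT) = (295.96 − 11.7799)·e^0.012550 = 284.1801 × 1.012629 = 287.7690
Market A$301.99 > fair 287.7690: forward overpriced → cash-and-carry (borrow at r, buy the stock and collect the dividends, short the forward).
Profit at T = |F_mkt − F*| = |301.99 − 287.7690| = A$14.22 per share

A$14.22 per share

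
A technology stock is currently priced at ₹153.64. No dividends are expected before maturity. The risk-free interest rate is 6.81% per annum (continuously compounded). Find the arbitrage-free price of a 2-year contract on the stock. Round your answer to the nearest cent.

₹176.06

F = S·e^(rT) = 153.64 · e^(0.0681 × 2)
= 153.64 · e^0.136200 = 153.64 × 1.145911
F = ₹176.06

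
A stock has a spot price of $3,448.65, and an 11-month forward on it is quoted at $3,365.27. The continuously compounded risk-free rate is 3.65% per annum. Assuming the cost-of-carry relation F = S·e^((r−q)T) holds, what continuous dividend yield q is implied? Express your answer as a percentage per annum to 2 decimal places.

6.32%

From F = S·e^((r−q)T): (r − q) = ln(F/S)/T
ln(3365.27/3448.65) = ln(0.975822) = -0.024475
(r − q) = -0.024475 / (11/12) = -0.026700
q = r − ln(F/S)/T = 0.0365 + 0.026700 = 0.063200
q = 6.32%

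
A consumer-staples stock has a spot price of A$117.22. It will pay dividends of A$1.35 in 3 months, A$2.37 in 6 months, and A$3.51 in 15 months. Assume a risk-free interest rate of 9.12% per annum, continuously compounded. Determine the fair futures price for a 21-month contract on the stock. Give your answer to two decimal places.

PV(dividends) I = 1.35·e^(−0.0912·3/12) + 2.37·e^(−0.0912·6/12) + 3.51·e^(−0.0912·15/12)
I = 1.3196 + 2.2644 + 3.1318 = 6.7158
F = (S − I)·e^(rT) = (117.22 − 6.7158) · e^(0.0912·21/12)
= 110.5042 · e^0.159600 = 110.5042 × 1.173042 = A$129.63

A$129.63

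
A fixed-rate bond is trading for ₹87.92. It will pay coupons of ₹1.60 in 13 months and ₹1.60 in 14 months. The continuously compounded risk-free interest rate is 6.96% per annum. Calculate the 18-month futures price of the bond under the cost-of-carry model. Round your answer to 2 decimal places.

PV(coupons) I = 1.60·e^(−0.0696·13/12) + 1.60·e^(−0.0696·14/12)
I = 1.4838 + 1.4752 = 2.9590
F = (S − I)·e^(rT) = (87.92 − 2.9590) · e^(0.0696·18/12)
= 84.9610 · e^0.104400 = 84.9610 × 1.110044 = ₹94.31

₹94.31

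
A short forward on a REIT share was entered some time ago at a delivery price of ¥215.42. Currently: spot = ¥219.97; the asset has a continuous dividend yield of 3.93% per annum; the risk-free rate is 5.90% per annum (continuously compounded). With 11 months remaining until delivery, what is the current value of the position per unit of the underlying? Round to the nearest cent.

-¥8.11

Current fair forward for the remaining 11 months: F = S·e^((r − q)·T), (r − q) = 0.0590 − 0.0393 = 0.0197
F = 219.97 · e^(0.0197 × 11/12) = 219.97 × 1.018222 = 223.9783
Value of long forward = (F − K)·e^(−rT) = (223.9783 − 215.42) · e^(−0.0590·11/12)
= 8.5583 × 0.947353 = 8.11
Short position value = −(long value) = -¥8.11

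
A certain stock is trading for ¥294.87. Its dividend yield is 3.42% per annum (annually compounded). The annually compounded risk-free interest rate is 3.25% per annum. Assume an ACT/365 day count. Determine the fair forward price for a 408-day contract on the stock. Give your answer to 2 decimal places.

¥294.33

F = S · (1+r)^T / (1+q)^T
= 294.87 × 1.036398 / 1.038305 = 294.87 × 0.998163
F = ¥294.33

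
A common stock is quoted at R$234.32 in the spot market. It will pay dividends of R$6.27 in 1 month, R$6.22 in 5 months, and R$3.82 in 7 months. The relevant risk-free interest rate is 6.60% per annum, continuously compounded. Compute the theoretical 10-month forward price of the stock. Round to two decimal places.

PV(dividends) I = 6.27·e^(−0.0660·1/12) + 6.22·e^(−0.0660·5/12) + 3.82·e^(−0.0660·7/12)
I = 6.2356 + 6.0513 + 3.6757 = 15.9626
F = (S − I)·e^(rT) = (234.32 − 15.9626) · e^(0.0660·10/12)
= 218.3574 · e^0.055000 = 218.3574 × 1.056541 = R$230.70

R$230.70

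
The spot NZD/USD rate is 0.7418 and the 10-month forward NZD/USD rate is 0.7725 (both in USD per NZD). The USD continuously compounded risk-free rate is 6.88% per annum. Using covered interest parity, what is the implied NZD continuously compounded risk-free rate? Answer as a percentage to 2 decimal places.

F = S·e^((r_USD − r_NZD)T) ⇒ r_NZD = r_USD − ln(F/S)/T
ln(0.7725/0.7418) = 0.040552; /(10/12) = 0.048662
r_NZD = 0.0688 − 0.048662 = 0.020138
r_NZD = 2.01%

2.01%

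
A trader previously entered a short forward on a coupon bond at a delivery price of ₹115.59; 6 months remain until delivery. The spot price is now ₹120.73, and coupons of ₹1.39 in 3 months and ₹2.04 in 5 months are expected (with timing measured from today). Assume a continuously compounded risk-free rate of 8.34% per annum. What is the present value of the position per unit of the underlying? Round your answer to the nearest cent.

PV(remaining coupons) I = 1.39·e^(−0.0834·3/12) + 2.04·e^(−0.0834·5/12) = 3.3316
Current forward F = (S − I)·e^(rT) = (120.73 − 3.3316)·e^(0.0834·6/12) = 117.3984 × 1.042582 = 122.3975
Value (long) = (F − K)·e^(−rT) = (122.3975 − 115.59) × 0.959157 = 6.5295
Short position value = −(long value) = -₹6.53

-₹6.53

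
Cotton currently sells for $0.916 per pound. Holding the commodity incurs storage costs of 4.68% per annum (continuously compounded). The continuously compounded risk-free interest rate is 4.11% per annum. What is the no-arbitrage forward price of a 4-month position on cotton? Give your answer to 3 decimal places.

$0.943 per pound

Net carry = r + u − y = 0.0411 + 0.0468 − 0.0000 = 0.0879
F = S·e^((r+u−y)T) = 0.916 · e^(0.0879 × 4/12) = 0.916 · e^0.029300
= 0.916 × 1.029733 = $0.943 per pound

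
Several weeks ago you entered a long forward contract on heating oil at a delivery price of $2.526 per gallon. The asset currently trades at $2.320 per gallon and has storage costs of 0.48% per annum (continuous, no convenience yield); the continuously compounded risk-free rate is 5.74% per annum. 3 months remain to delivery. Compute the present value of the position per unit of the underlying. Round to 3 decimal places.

-$0.167 per gallon

Current fair forward for the remaining 3 months: F = S·e^((r + u)·T), (r + u) = 0.0574 + 0.0048 = 0.0622
F = 2.320 · e^(0.0622 × 3/12) = 2.320 × 1.015672 = 2.3564
Value of long forward = (F − K)·e^(−rT) = (2.3564 − 2.526) · e^(−0.0574·3/12)
= -0.1696 × 0.985752 = -0.167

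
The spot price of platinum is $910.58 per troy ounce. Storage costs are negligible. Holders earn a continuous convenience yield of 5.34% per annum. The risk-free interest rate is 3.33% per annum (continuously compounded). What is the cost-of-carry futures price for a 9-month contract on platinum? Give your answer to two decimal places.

Net carry = r + u − y = 0.0333 + 0.0000 − 0.0534 = -0.0201
F = S·e^((r+u−y)T) = 910.58 · e^(-0.0201 × 9/12) = 910.58 · e^-0.015075
= 910.58 × 0.985038 = $896.96 per troy ounce

$896.96 per troy ounce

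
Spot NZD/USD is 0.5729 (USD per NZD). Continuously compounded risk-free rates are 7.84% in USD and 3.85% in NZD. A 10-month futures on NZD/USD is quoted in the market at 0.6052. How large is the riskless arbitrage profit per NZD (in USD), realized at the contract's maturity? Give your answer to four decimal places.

0.0129 per NZD (in USD)

Fair futures: F* = S·e^(carry·T), with carry = (r_USD − r_NZD) = 0.0784 − 0.0385 = 0.0399
F* = 0.5729 · e^(0.0399 × 10/12) = 0.5729 · e^0.033250 = 0.5729 × 1.033809 = 0.5923
Market 0.6052 > fair 0.5923: forward overpriced → cash-and-carry (buy spot, short the forward).
At maturity, profit = |F_mkt − F*| = |0.6052 − 0.5923| = 0.0129 per NZD (in USD)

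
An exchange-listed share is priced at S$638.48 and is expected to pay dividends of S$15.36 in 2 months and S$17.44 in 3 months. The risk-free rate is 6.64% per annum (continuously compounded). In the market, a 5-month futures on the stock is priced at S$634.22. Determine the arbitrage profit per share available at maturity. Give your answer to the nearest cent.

S$11.08 per share

PV(dividends) I = 15.36·e^(−0.0664·2/12) + 17.44·e^(−0.0664·3/12) = 32.3438
Fair futures F* = (S − I)·e^(rT) = (638.48 − 32.3438)·e^0.027667 = 606.1362 × 1.028053 = 623.1401
Market S$634.22 > fair 623.1401: forward overpriced → cash-and-carry (borrow at r, buy the stock and collect the dividends, short the forward).
Profit at T = |F_mkt − F*| = |634.22 − 623.1401| = S$11.08 per share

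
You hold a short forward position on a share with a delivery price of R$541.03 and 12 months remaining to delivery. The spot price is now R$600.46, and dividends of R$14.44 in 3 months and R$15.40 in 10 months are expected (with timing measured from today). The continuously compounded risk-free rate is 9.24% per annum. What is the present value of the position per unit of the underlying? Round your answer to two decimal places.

-R$78.81

PV(remaining dividends) I = 14.44·e^(−0.0924·3/12) + 15.40·e^(−0.0924·10/12) = 28.3690
Current forward F = (S − I)·e^(rT) = (600.46 − 28.3690)·e^(0.0924·12/12) = 572.0910 × 1.096803 = 627.4711
Value (long) = (F − K)·e^(−rT) = (627.4711 − 541.03) × 0.911740 = 78.8118
Short position value = −(long value) = -R$78.81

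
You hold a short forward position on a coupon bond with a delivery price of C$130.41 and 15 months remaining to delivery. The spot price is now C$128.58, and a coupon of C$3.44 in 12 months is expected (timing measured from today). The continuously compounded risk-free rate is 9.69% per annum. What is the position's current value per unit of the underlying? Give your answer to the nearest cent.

-C$9.92

PV(remaining coupons) I = 3.44·e^(−0.0969·12/12) = 3.1223
Current forward F = (S − I)·e^(rT) = (128.58 − 3.1223)·e^(0.0969·15/12) = 125.4577 × 1.128766 = 141.6124
Value (long) = (F − K)·e^(−rT) = (141.6124 − 130.41) × 0.885923 = 9.9245
Short position value = −(long value) = -C$9.92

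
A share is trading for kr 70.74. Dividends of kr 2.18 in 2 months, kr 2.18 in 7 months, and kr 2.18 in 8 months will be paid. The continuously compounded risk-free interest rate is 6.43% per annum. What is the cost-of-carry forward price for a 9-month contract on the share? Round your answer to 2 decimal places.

PV(dividends) I = 2.18·e^(−0.0643·2/12) + 2.18·e^(−0.0643·7/12) + 2.18·e^(−0.0643·8/12)
I = 2.1568 + 2.0997 + 2.0885 = 6.3450
F = (S − I)·e^(rT) = (70.74 − 6.3450) · e^(0.0643·9/12)
= 64.3950 · e^0.048225 = 64.3950 × 1.049407 = kr 67.58

kr 67.58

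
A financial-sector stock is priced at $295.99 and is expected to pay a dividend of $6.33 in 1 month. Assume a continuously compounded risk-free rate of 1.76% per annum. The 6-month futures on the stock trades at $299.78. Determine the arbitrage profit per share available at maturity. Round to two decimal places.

PV(dividends) I = 6.33·e^(−0.0176·1/12) = 6.3207
Fair futures F* = (S − I)·e^(rT) = (295.99 − 6.3207)·e^0.008800 = 289.6693 × 1.008839 = 292.2297
Market $299.78 > fair 292.2297: forward overpriced → cash-and-carry (borrow at r, buy the stock and collect the dividends, short the forward).
Profit at T = |F_mkt − F*| = |299.78 − 292.2297| = $7.55 per share

$7.55 per share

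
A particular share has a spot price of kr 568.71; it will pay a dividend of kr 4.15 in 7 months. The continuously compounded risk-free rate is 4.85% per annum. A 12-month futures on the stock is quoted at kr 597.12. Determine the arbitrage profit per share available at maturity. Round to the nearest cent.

PV(dividends) I = 4.15·e^(−0.0485·7/12) = 4.0342
Fair futures F* = (S − I)·e^(rT) = (568.71 − 4.0342)·e^0.048500 = 564.6758 × 1.049695 = 592.7374
Market kr 597.12 > fair 592.7374: forward overpriced → cash-and-carry (borrow at r, buy the stock and collect the dividends, short the forward).
Profit at T = |F_mkt − F*| = |597.12 − 592.7374| = kr 4.38 per share

kr 4.38 per share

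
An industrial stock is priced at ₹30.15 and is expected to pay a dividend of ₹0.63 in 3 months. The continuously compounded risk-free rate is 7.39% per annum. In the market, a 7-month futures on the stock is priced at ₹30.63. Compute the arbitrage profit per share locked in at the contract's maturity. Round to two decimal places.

₹0.20 per share

PV(dividends) I = 0.63·e^(−0.0739·3/12) = 0.6185
Fair futures F* = (S − I)·e^(rT) = (30.15 − 0.6185)·e^0.043108 = 29.5315 × 1.044051 = 30.8324
Market ₹30.63 < fair 30.8324: forward underpriced → reverse cash-and-carry (short the stock, invest proceeds at r, pay the dividends, go long the forward).
Profit at T = |F_mkt − F*| = |30.63 − 30.8324| = ₹0.20 per share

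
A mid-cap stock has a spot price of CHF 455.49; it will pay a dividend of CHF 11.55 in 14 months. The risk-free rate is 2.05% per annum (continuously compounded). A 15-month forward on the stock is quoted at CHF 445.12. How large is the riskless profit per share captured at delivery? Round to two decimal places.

PV(dividends) I = 11.55·e^(−0.0205·14/12) = 11.2770
Fair forward F* = (S − I)·e^(rT) = (455.49 − 11.2770)·e^0.025625 = 444.2130 × 1.025956 = 455.7430
Market CHF 445.12 < fair 455.7430: forward underpriced → reverse cash-and-carry (short the stock, invest proceeds at r, pay the dividends, go long the forward).
Profit at T = |F_mkt − F*| = |445.12 − 455.7430| = CHF 10.62 per share

CHF 10.62 per share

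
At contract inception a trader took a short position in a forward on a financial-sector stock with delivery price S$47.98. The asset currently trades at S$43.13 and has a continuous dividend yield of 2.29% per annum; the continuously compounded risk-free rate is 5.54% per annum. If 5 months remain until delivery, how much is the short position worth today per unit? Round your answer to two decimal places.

S$4.16

Current fair forward for the remaining 5 months: F = S·e^((r − q)·T), (r − q) = 0.0554 − 0.0229 = 0.0325
F = 43.13 · e^(0.0325 × 5/12) = 43.13 × 1.013634 = 43.7180
Value of long forward = (F − K)·e^(−rT) = (43.7180 − 47.98) · e^(−0.0554·5/12)
= -4.2620 × 0.977181 = -4.16
Short position value = −(long value) = S$4.16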